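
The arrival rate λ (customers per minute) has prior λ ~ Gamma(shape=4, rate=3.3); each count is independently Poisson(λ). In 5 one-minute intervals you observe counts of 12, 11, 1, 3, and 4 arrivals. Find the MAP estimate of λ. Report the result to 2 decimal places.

λ̂_MAP = 4.10

Σxᵢ = 12+11+1+3+4 = 31, with n = 5.
Posterior ∝ λ^3e^(−3.3λ) · λ^31e^(−5λ) = λ^34e^(−8.3λ), i.e. Gamma(shape=35, rate=8.3).
The mode of a Gamma(a, b) with a ≥ 1 (shape–rate) is (a−1)/b = 34/8.3 ≈ 4.10.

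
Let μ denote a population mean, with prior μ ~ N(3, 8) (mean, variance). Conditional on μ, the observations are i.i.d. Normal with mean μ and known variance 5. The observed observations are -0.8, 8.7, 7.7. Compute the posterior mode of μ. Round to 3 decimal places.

n = 3; x̄ = ((-0.8) + 8.7 + 7.7)/3 = 15.6/3 = 5.2.
For a Normal prior and Normal likelihood with known variance, the posterior is Normal; its mode equals its mean, the precision-weighted average.
Prior precision 1/σ₀² = 1/8 = 0.125; data precision n/σ² = 3/5 = 0.6.
μ̂ = (0.125·3 + 0.6·5.2) / (0.125 + 0.6) = 3.495/0.725 = 699/145 ≈ 4.821.

μ̂_MAP = 4.821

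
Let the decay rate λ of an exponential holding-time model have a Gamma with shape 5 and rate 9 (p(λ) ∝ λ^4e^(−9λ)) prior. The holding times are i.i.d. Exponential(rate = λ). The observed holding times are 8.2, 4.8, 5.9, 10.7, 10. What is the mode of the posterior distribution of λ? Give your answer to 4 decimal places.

The Exponential(rate=λ) likelihood is ∝ λ^n e^(−λΣtᵢ). Here n = 5 and Σtᵢ = 8.2 + 4.8 + 5.9 + 10.7 + 10 = 39.6.
Posterior ∝ λ^4e^(−9λ) · λ^5e^(−39.6λ) = λ^9e^(−48.6λ), i.e. Gamma(10, 48.6).
Mode = (a−1)/b = 9/48.6 ≈ 0.1852.

λ̂_MAP = 0.1852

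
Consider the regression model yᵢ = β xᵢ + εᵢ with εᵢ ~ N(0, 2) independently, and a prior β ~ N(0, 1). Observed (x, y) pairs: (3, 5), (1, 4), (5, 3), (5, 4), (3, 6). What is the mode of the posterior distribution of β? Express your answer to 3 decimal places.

β̂_MAP = 1.014

log p(β | y) = −Σ(yᵢ − βxᵢ)²/(2·2) − β²/(2·1) + const.
Setting the derivative to zero: Σxᵢ(yᵢ − βxᵢ)/2 − β/1 = 0, so β = Σxᵢyᵢ / (Σxᵢ² + σ²/τ²).
Σxᵢyᵢ = 3·5 + 1·4 + 5·3 + 5·4 + 3·6 = 72; Σxᵢ² = 69; σ²/τ² = 2.
β̂_MAP = 72 / (69 + 2) = 72/71 ≈ 1.014.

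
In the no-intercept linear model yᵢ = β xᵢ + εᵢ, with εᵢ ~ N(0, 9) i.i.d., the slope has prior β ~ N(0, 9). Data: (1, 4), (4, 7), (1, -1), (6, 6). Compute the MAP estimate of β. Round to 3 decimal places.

log p(β | y) = −Σ(yᵢ − βxᵢ)²/(2·9) − β²/(2·9) + const.
Setting the derivative to zero: Σxᵢ(yᵢ − βxᵢ)/9 − β/9 = 0, so β = Σxᵢyᵢ / (Σxᵢ² + σ²/τ²).
Σxᵢyᵢ = 1·4 + 4·7 + 1·(-1) + 6·6 = 67; Σxᵢ² = 54; σ²/τ² = 1.
β̂_MAP = 67 / (54 + 1) = 67/55 ≈ 1.218.

β̂_MAP = 1.218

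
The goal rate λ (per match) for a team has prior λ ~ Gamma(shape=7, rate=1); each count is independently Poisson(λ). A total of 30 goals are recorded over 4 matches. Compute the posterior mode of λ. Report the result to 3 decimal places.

λ̂_MAP = 7.200

Σxᵢ = 30, n = 4.
Posterior ∝ λ^6e^(−1λ) · λ^30e^(−4λ) = λ^36e^(−5λ), i.e. Gamma(shape=37, rate=5).
The mode of a Gamma(a, b) with a ≥ 1 (shape–rate) is (a−1)/b = 36/5 ≈ 7.200.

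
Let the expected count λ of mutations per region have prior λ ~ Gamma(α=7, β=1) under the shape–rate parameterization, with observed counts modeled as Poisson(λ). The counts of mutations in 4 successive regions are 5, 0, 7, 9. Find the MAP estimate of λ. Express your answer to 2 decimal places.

Σxᵢ = 5+0+7+9 = 21, with n = 4.
Posterior ∝ λ^6e^(−1λ) · λ^21e^(−4λ) = λ^27e^(−5λ), i.e. Gamma(shape=28, rate=5).
The mode of a Gamma(a, b) with a ≥ 1 (shape–rate) is (a−1)/b = 27/5 ≈ 5.40.

λ̂_MAP = 5.40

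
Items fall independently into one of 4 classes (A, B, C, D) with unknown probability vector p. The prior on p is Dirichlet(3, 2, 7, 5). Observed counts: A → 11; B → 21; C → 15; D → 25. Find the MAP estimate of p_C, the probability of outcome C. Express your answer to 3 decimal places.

MAP estimate of p_C = 0.247

The posterior is Dirichlet(αᵢ + nᵢ) = Dirichlet(14, 23, 22, 30).
For a Dirichlet(a₁,…,a_K) with all aᵢ > 1, the mode has j-th component (aⱼ − 1)/(Σaᵢ − K).
Here Σaᵢ = 89 and K = 4, so p_C = (22 − 1)/(89 − 4) = 21/85 ≈ 0.247.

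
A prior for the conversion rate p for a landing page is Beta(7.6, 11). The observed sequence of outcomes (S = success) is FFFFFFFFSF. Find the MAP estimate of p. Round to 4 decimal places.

p̂_MAP = 0.2857

Prior: Beta(7.6, 11).
Data: 1 success in 10 trials (from the sequence). The binomial likelihood contributes p(1−p)^9, so the posterior is Beta(7.6+1, 11+9) = Beta(8.6, 20).
For Beta(a, b) with a, b > 1 the mode is (a−1)/(a+b−2) = 7.6/26.6 ≈ 0.2857.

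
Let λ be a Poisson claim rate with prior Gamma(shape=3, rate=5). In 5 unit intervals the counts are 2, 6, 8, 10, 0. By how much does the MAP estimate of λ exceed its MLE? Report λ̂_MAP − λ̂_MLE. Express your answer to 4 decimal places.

Σxᵢ = 26. Posterior is Gamma(29, 10); MAP = (29−1)/10 = 28/10 ≈ 2.80000.
MLE = x̄ = 26/5 ≈ 5.20000.
Difference = 28/10 − 26/5 = -12/5 ≈ -2.4000.

MAP − MLE = -2.4000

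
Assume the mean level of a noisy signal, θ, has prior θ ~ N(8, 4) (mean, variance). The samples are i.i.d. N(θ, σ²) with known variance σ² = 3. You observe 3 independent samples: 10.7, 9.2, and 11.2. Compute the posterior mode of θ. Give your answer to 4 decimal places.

n = 3; x̄ = (10.7 + 9.2 + 11.2)/3 = 31.1/3 = 311/30 ≈ 10.3667.
For a Normal prior and Normal likelihood with known variance, the posterior is Normal; its mode equals its mean, the precision-weighted average.
Prior precision 1/σ₀² = 1/4 = 0.25; data precision n/σ² = 3/3 = 1.
θ̂ = (0.25·8 + 1·(311/30)) / (0.25 + 1) = (371/30)/1.25 = 742/75 ≈ 9.8933.

θ̂_MAP = 9.8933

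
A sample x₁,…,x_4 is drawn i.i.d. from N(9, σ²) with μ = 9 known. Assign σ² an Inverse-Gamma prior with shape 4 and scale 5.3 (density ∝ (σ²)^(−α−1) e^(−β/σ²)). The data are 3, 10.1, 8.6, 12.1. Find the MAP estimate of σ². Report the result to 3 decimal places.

Sum of squared deviations about the known mean: SS = (3−9)² + (10.1−9)² + (8.6−9)² + (12.1−9)² = 46.98.
The Normal likelihood contributes (σ²)^(−n/2) exp(−SS/(2σ²)), so the posterior is Inverse-Gamma(α + n/2, β + SS/2) = Inverse-Gamma(6, 28.79).
The mode of Inverse-Gamma(a, b) is b/(a+1) = 28.79/7 ≈ 4.113.

σ̂²_MAP = 4.113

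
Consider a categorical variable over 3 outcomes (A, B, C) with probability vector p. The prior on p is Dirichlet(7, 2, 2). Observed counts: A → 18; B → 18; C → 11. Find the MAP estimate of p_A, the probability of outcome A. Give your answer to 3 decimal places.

MAP estimate of p_A = 0.436

The posterior is Dirichlet(αᵢ + nᵢ) = Dirichlet(25, 20, 13).
For a Dirichlet(a₁,…,a_K) with all aᵢ > 1, the mode has j-th component (aⱼ − 1)/(Σaᵢ − K).
Here Σaᵢ = 58 and K = 3, so p_A = (25 − 1)/(58 − 3) = 24/55 ≈ 0.436.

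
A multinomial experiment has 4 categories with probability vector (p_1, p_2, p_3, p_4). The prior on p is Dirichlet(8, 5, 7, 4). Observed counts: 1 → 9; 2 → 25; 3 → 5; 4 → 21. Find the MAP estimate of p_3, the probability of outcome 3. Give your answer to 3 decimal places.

The posterior is Dirichlet(αᵢ + nᵢ) = Dirichlet(17, 30, 12, 25).
For a Dirichlet(a₁,…,a_K) with all aᵢ > 1, the mode has j-th component (aⱼ − 1)/(Σaᵢ − K).
Here Σaᵢ = 84 and K = 4, so p_3 = (12 − 1)/(84 − 4) = 11/80 ≈ 0.138.

MAP estimate: 0.138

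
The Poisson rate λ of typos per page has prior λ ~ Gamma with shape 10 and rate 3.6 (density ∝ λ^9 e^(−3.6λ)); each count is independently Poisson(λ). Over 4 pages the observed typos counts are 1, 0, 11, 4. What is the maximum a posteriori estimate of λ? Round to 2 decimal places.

λ̂_MAP = 3.29

Σxᵢ = 1+0+11+4 = 16, with n = 4.
Posterior ∝ λ^9e^(−3.6λ) · λ^16e^(−4λ) = λ^25e^(−7.6λ), i.e. Gamma(shape=26, rate=7.6).
The mode of a Gamma(a, b) with a ≥ 1 (shape–rate) is (a−1)/b = 25/7.6 ≈ 3.29.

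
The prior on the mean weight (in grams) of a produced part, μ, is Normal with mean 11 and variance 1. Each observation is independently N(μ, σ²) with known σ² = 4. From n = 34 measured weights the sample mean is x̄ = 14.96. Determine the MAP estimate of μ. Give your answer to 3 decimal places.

n = 34, x̄ = 14.96.
For a Normal prior and Normal likelihood with known variance, the posterior is Normal; its mode equals its mean, the precision-weighted average.
Prior precision 1/σ₀² = 1/1 = 1; data precision n/σ² = 34/4 = 8.5.
μ̂ = (1·11 + 8.5·14.96) / (1 + 8.5) = 138.16/9.5 = 6908/475 ≈ 14.543.

μ̂_MAP = 14.543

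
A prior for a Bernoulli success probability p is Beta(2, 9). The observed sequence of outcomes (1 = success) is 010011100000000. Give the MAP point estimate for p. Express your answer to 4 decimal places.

p̂_MAP = 0.2083

Prior: Beta(2, 9).
Data: 4 successes in 15 trials (from the sequence). The binomial likelihood contributes p^4(1−p)^11, so the posterior is Beta(2+4, 9+11) = Beta(6, 20).
For Beta(a, b) with a, b > 1 the mode is (a−1)/(a+b−2) = 5/24 ≈ 0.2083.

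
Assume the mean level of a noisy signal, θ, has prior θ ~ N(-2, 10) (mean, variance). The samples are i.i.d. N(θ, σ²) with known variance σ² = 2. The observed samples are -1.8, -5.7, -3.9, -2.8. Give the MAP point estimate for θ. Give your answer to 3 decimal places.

n = 4; x̄ = ((-1.8) + (-5.7) + (-3.9) + (-2.8))/4 = -14.2/4 = -3.55.
For a Normal prior and Normal likelihood with known variance, the posterior is Normal; its mode equals its mean, the precision-weighted average.
Prior precision 1/σ₀² = 1/10 = 0.1; data precision n/σ² = 4/2 = 2.
θ̂ = (0.1·(-2) + 2·(-3.55)) / (0.1 + 2) = (-7.3)/2.1 = -73/21 ≈ -3.476.

θ̂_MAP = -3.476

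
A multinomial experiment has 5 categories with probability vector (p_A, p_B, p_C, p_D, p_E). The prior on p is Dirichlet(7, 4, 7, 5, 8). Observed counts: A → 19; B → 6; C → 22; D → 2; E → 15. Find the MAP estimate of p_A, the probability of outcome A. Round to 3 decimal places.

The posterior is Dirichlet(αᵢ + nᵢ) = Dirichlet(26, 10, 29, 7, 23).
For a Dirichlet(a₁,…,a_K) with all aᵢ > 1, the mode has j-th component (aⱼ − 1)/(Σaᵢ − K).
Here Σaᵢ = 95 and K = 5, so p_A = (26 − 1)/(95 − 5) = 25/90 ≈ 0.278.

MAP estimate of p_A = 0.278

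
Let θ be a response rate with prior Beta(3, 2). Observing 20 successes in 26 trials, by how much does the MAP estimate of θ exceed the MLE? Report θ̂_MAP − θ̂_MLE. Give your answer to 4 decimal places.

Posterior is Beta(23, 8); MAP = (23−1)/(31−2) = 22/29 ≈ 0.75862.
MLE ignores the prior: θ̂_MLE = k/n = 20/26 ≈ 0.76923.
Difference = 22/29 − 20/26 = -4/377 ≈ -0.0106.

MAP − MLE = -0.0106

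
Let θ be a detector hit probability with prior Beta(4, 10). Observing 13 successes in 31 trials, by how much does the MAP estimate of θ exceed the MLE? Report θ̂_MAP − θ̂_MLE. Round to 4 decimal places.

Posterior is Beta(17, 28); MAP = (17−1)/(45−2) = 16/43 ≈ 0.37209.
MLE ignores the prior: θ̂_MLE = k/n = 13/31 ≈ 0.41935.
Difference = 16/43 − 13/31 = -63/1333 ≈ -0.0473.

MAP − MLE = -0.0473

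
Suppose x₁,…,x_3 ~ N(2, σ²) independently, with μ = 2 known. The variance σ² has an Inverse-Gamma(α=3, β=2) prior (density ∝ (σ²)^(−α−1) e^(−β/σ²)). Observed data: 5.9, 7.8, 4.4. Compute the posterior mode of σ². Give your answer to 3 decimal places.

σ̂²_MAP = 5.328

Sum of squared deviations about the known mean: SS = (5.9−2)² + (7.8−2)² + (4.4−2)² = 54.61.
The Normal likelihood contributes (σ²)^(−n/2) exp(−SS/(2σ²)), so the posterior is Inverse-Gamma(α + n/2, β + SS/2) = Inverse-Gamma(4.5, 29.305).
The mode of Inverse-Gamma(a, b) is b/(a+1) = 29.305/5.5 ≈ 5.328.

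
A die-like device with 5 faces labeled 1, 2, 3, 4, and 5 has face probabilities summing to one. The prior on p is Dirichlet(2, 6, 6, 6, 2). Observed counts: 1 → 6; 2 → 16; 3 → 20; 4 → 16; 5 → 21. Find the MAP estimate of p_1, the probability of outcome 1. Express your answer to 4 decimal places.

MAP estimate: 0.0729

The posterior is Dirichlet(αᵢ + nᵢ) = Dirichlet(8, 22, 26, 22, 23).
For a Dirichlet(a₁,…,a_K) with all aᵢ > 1, the mode has j-th component (aⱼ − 1)/(Σaᵢ − K).
Here Σaᵢ = 101 and K = 5, so p_1 = (8 − 1)/(101 − 5) = 7/96 ≈ 0.0729.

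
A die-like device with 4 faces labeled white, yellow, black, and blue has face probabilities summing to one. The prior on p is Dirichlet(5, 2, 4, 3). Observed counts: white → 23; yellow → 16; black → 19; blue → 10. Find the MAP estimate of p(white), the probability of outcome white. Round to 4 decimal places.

The posterior is Dirichlet(αᵢ + nᵢ) = Dirichlet(28, 18, 23, 13).
For a Dirichlet(a₁,…,a_K) with all aᵢ > 1, the mode has j-th component (aⱼ − 1)/(Σaᵢ − K).
Here Σaᵢ = 82 and K = 4, so p(white) = (28 − 1)/(82 − 4) = 27/78 ≈ 0.3462.

MAP estimate of p(white) = 0.3462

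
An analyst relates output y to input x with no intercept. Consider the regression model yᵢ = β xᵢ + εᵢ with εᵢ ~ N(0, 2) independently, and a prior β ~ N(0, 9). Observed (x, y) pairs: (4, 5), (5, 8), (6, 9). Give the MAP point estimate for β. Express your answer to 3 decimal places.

β̂_MAP = 1.476

log p(β | y) = −Σ(yᵢ − βxᵢ)²/(2·2) − β²/(2·9) + const.
Setting the derivative to zero: Σxᵢ(yᵢ − βxᵢ)/2 − β/9 = 0, so β = Σxᵢyᵢ / (Σxᵢ² + σ²/τ²).
Σxᵢyᵢ = 4·5 + 5·8 + 6·9 = 114; Σxᵢ² = 77; σ²/τ² = 2/9.
β̂_MAP = 114 / (77 + 2/9) = 114/(695/9) = 1026/695 ≈ 1.476.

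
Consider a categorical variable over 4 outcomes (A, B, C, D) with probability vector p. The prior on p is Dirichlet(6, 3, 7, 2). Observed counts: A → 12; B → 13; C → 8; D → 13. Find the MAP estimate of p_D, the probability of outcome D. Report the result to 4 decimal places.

MAP estimate of p_D = 0.2333

The posterior is Dirichlet(αᵢ + nᵢ) = Dirichlet(18, 16, 15, 15).
For a Dirichlet(a₁,…,a_K) with all aᵢ > 1, the mode has j-th component (aⱼ − 1)/(Σaᵢ − K).
Here Σaᵢ = 64 and K = 4, so p_D = (15 − 1)/(64 − 4) = 14/60 ≈ 0.2333.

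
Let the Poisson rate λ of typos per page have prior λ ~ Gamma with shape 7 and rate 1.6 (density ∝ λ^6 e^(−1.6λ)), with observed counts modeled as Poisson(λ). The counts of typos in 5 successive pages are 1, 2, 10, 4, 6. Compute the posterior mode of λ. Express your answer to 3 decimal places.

λ̂_MAP = 4.394

Σxᵢ = 1+2+10+4+6 = 23, with n = 5.
Posterior ∝ λ^6e^(−1.6λ) · λ^23e^(−5λ) = λ^29e^(−6.6λ), i.e. Gamma(shape=30, rate=6.6).
The mode of a Gamma(a, b) with a ≥ 1 (shape–rate) is (a−1)/b = 29/6.6 ≈ 4.394.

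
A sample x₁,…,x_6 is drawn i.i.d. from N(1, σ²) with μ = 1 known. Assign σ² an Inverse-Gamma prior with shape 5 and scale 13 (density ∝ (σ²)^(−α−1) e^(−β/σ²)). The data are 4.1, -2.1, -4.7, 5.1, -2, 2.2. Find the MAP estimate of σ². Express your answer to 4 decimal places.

Sum of squared deviations about the known mean: SS = (4.1−1)² + (-2.1−1)² + (-4.7−1)² + (5.1−1)² + (-2−1)² + (2.2−1)² = 78.96.
The Normal likelihood contributes (σ²)^(−n/2) exp(−SS/(2σ²)), so the posterior is Inverse-Gamma(α + n/2, β + SS/2) = Inverse-Gamma(8, 52.48).
The mode of Inverse-Gamma(a, b) is b/(a+1) = 52.48/9 ≈ 5.8311.

σ̂²_MAP = 5.8311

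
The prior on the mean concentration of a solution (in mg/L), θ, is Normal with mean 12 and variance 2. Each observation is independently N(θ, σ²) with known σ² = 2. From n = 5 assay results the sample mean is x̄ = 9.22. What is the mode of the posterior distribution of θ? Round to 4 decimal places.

θ̂_MAP = 9.6833

n = 5, x̄ = 9.22.
For a Normal prior and Normal likelihood with known variance, the posterior is Normal; its mode equals its mean, the precision-weighted average.
Prior precision 1/σ₀² = 1/2 = 0.5; data precision n/σ² = 5/2 = 2.5.
θ̂ = (0.5·12 + 2.5·9.22) / (0.5 + 2.5) = 29.05/3 = 581/60 ≈ 9.6833.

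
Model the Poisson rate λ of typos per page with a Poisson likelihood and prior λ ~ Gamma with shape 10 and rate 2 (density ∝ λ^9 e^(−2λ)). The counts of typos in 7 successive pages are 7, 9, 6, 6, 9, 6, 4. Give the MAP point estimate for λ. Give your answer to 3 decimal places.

λ̂_MAP = 6.222

Σxᵢ = 7+9+6+6+9+6+4 = 47, with n = 7.
Posterior ∝ λ^9e^(−2λ) · λ^47e^(−7λ) = λ^56e^(−9λ), i.e. Gamma(shape=57, rate=9).
The mode of a Gamma(a, b) with a ≥ 1 (shape–rate) is (a−1)/b = 56/9 ≈ 6.222.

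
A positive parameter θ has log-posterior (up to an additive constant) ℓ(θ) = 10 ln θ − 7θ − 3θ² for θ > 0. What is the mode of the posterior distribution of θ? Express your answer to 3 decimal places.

θ̂_MAP = 0.833

ℓ'(θ) = 10/θ − 7 − 6θ. Setting this to zero and multiplying by θ: 6θ² + 7θ − 10 = 0.
θ = (−7 + √(7² + 4·6·10)) / (2·6) = (−7 + √289) / 12 = (−7 + 17)/12 = 5/6.
ℓ''(θ) = −10/θ² − 6 < 0, confirming a maximum.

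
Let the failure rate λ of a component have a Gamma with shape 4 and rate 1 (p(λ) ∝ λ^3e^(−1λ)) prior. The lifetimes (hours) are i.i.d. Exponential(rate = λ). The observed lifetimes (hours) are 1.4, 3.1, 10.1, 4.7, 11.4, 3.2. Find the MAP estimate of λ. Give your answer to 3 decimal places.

The Exponential(rate=λ) likelihood is ∝ λ^n e^(−λΣtᵢ). Here n = 6 and Σtᵢ = 1.4 + 3.1 + 10.1 + 4.7 + 11.4 + 3.2 = 33.9.
Posterior ∝ λ^3e^(−1λ) · λ^6e^(−33.9λ) = λ^9e^(−34.9λ), i.e. Gamma(10, 34.9).
Mode = (a−1)/b = 9/34.9 ≈ 0.258.

λ̂_MAP = 0.258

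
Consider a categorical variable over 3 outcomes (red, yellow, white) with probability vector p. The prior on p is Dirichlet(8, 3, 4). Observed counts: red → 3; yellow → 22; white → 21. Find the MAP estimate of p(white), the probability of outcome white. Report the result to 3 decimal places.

MAP estimate of p(white) = 0.414

The posterior is Dirichlet(αᵢ + nᵢ) = Dirichlet(11, 25, 25).
For a Dirichlet(a₁,…,a_K) with all aᵢ > 1, the mode has j-th component (aⱼ − 1)/(Σaᵢ − K).
Here Σaᵢ = 61 and K = 3, so p(white) = (25 − 1)/(61 − 3) = 24/58 ≈ 0.414.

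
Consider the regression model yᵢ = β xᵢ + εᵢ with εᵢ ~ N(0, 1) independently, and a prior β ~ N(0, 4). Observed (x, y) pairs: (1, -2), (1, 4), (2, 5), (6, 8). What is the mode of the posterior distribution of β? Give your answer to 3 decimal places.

log p(β | y) = −Σ(yᵢ − βxᵢ)²/(2·1) − β²/(2·4) + const.
Setting the derivative to zero: Σxᵢ(yᵢ − βxᵢ)/1 − β/4 = 0, so β = Σxᵢyᵢ / (Σxᵢ² + σ²/τ²).
Σxᵢyᵢ = 1·(-2) + 1·4 + 2·5 + 6·8 = 60; Σxᵢ² = 42; σ²/τ² = 0.25.
β̂_MAP = 60 / (42 + 0.25) = 60/42.25 ≈ 1.420.

β̂_MAP = 1.420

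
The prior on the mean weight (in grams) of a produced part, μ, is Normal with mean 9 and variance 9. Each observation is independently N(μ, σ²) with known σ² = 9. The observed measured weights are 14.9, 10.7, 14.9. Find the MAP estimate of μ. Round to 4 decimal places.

μ̂_MAP = 12.3750

n = 3; x̄ = (14.9 + 10.7 + 14.9)/3 = 40.5/3 = 13.5.
For a Normal prior and Normal likelihood with known variance, the posterior is Normal; its mode equals its mean, the precision-weighted average.
Prior precision 1/σ₀² = 1/9; data precision n/σ² = 3/9 = 1/3.
μ̂ = ((1/9)·9 + (1/3)·13.5) / (1/9 + 1/3) = 5.5/(4/9) = 12.3750.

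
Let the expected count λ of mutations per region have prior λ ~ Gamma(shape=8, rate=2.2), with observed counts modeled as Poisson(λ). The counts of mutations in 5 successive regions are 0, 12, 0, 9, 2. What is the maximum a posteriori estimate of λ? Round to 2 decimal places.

λ̂_MAP = 4.17

Σxᵢ = 0+12+0+9+2 = 23, with n = 5.
Posterior ∝ λ^7e^(−2.2λ) · λ^23e^(−5λ) = λ^30e^(−7.2λ), i.e. Gamma(shape=31, rate=7.2).
The mode of a Gamma(a, b) with a ≥ 1 (shape–rate) is (a−1)/b = 30/7.2 ≈ 4.17.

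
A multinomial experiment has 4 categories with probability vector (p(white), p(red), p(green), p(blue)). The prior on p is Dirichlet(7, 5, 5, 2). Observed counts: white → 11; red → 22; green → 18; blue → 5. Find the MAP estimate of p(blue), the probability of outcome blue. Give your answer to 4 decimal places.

The posterior is Dirichlet(αᵢ + nᵢ) = Dirichlet(18, 27, 23, 7).
For a Dirichlet(a₁,…,a_K) with all aᵢ > 1, the mode has j-th component (aⱼ − 1)/(Σaᵢ − K).
Here Σaᵢ = 75 and K = 4, so p(blue) = (7 − 1)/(75 − 4) = 6/71 ≈ 0.0845.

MAP estimate of p(blue) = 0.0845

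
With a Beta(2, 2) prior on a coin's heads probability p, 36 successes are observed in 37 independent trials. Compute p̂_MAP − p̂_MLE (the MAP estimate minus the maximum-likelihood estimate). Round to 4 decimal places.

Posterior is Beta(38, 3); MAP = (38−1)/(41−2) = 37/39 ≈ 0.94872.
MLE ignores the prior: p̂_MLE = k/n = 36/37 ≈ 0.97297.
Difference = 37/39 − 36/37 = -35/1443 ≈ -0.0243.

MAP − MLE = -0.0243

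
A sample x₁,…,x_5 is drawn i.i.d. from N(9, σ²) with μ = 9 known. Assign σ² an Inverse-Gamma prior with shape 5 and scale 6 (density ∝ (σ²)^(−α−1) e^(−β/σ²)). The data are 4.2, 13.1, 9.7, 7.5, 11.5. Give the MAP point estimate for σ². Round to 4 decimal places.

Sum of squared deviations about the known mean: SS = (4.2−9)² + (13.1−9)² + (9.7−9)² + (7.5−9)² + (11.5−9)² = 48.84.
The Normal likelihood contributes (σ²)^(−n/2) exp(−SS/(2σ²)), so the posterior is Inverse-Gamma(α + n/2, β + SS/2) = Inverse-Gamma(7.5, 30.42).
The mode of Inverse-Gamma(a, b) is b/(a+1) = 30.42/8.5 ≈ 3.5788.

σ̂²_MAP = 3.5788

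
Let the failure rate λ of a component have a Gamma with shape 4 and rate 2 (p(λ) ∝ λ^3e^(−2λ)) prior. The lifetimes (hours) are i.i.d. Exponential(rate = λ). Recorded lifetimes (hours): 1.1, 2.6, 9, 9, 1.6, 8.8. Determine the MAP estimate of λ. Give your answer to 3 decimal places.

λ̂_MAP = 0.264

The Exponential(rate=λ) likelihood is ∝ λ^n e^(−λΣtᵢ). Here n = 6 and Σtᵢ = 1.1 + 2.6 + 9 + 9 + 1.6 + 8.8 = 32.1.
Posterior ∝ λ^3e^(−2λ) · λ^6e^(−32.1λ) = λ^9e^(−34.1λ), i.e. Gamma(10, 34.1).
Mode = (a−1)/b = 9/34.1 ≈ 0.264.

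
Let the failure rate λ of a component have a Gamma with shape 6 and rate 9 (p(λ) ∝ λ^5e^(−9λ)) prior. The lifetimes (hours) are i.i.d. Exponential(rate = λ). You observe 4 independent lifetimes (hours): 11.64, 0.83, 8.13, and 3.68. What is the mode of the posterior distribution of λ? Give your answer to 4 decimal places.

The Exponential(rate=λ) likelihood is ∝ λ^n e^(−λΣtᵢ). Here n = 4 and Σtᵢ = 11.64 + 0.83 + 8.13 + 3.68 = 24.28.
Posterior ∝ λ^5e^(−9λ) · λ^4e^(−24.28λ) = λ^9e^(−33.28λ), i.e. Gamma(10, 33.28).
Mode = (a−1)/b = 9/33.28 ≈ 0.2704.

λ̂_MAP = 0.2704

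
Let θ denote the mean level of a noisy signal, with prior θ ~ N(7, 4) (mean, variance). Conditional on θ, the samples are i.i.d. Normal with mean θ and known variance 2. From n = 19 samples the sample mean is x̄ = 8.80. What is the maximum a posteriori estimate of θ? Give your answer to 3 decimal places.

θ̂_MAP = 8.754

n = 19, x̄ = 8.80.
For a Normal prior and Normal likelihood with known variance, the posterior is Normal; its mode equals its mean, the precision-weighted average.
Prior precision 1/σ₀² = 1/4 = 0.25; data precision n/σ² = 19/2 = 9.5.
θ̂ = (0.25·7 + 9.5·8.8) / (0.25 + 9.5) = 85.35/9.75 = 569/65 ≈ 8.754.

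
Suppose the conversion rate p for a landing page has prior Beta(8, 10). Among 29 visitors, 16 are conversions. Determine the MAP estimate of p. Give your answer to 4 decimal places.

p̂_MAP = 0.5111

Prior: Beta(8, 10).
Data: 16 successes in 29 trials. The binomial likelihood contributes p^16(1−p)^13, so the posterior is Beta(8+16, 10+13) = Beta(24, 23).
For Beta(a, b) with a, b > 1 the mode is (a−1)/(a+b−2) = 23/45 ≈ 0.5111.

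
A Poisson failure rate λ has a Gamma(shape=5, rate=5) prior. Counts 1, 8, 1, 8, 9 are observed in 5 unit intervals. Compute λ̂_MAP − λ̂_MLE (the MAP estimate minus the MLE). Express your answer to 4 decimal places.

MAP − MLE = -2.3000

Σxᵢ = 27. Posterior is Gamma(32, 10); MAP = (32−1)/10 = 31/10 ≈ 3.10000.
MLE = x̄ = 27/5 ≈ 5.40000.
Difference = 31/10 − 27/5 = -23/10 ≈ -2.3000.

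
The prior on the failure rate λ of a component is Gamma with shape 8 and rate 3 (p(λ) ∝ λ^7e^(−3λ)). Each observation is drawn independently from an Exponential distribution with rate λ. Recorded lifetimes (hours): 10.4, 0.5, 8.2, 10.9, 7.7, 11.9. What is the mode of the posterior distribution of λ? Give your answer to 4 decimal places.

The Exponential(rate=λ) likelihood is ∝ λ^n e^(−λΣtᵢ). Here n = 6 and Σtᵢ = 10.4 + 0.5 + 8.2 + 10.9 + 7.7 + 11.9 = 49.6.
Posterior ∝ λ^7e^(−3λ) · λ^6e^(−49.6λ) = λ^13e^(−52.6λ), i.e. Gamma(14, 52.6).
Mode = (a−1)/b = 13/52.6 ≈ 0.2471.

λ̂_MAP = 0.2471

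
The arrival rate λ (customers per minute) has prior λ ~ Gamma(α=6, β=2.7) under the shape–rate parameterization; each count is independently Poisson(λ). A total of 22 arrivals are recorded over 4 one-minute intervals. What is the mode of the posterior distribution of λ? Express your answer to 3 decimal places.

Σxᵢ = 22, n = 4.
Posterior ∝ λ^5e^(−2.7λ) · λ^22e^(−4λ) = λ^27e^(−6.7λ), i.e. Gamma(shape=28, rate=6.7).
The mode of a Gamma(a, b) with a ≥ 1 (shape–rate) is (a−1)/b = 27/6.7 ≈ 4.030.

λ̂_MAP = 4.030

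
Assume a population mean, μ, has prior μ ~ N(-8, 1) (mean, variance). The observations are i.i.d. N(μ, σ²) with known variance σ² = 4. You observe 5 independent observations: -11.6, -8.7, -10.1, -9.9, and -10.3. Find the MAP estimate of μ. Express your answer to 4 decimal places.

μ̂_MAP = -9.1778

n = 5; x̄ = ((-11.6) + (-8.7) + (-10.1) + (-9.9) + (-10.3))/5 = -50.6/5 = -10.12.
For a Normal prior and Normal likelihood with known variance, the posterior is Normal; its mode equals its mean, the precision-weighted average.
Prior precision 1/σ₀² = 1/1 = 1; data precision n/σ² = 5/4 = 1.25.
μ̂ = (1·(-8) + 1.25·(-10.12)) / (1 + 1.25) = (-20.65)/2.25 = -413/45 ≈ -9.1778.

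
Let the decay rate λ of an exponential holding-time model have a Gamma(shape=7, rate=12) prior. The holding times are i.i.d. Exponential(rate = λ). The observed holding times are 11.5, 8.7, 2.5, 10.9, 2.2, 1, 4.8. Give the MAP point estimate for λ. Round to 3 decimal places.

The Exponential(rate=λ) likelihood is ∝ λ^n e^(−λΣtᵢ). Here n = 7 and Σtᵢ = 11.5 + 8.7 + 2.5 + 10.9 + 2.2 + 1 + 4.8 = 41.6.
Posterior ∝ λ^6e^(−12λ) · λ^7e^(−41.6λ) = λ^13e^(−53.6λ), i.e. Gamma(14, 53.6).
Mode = (a−1)/b = 13/53.6 ≈ 0.243.

λ̂_MAP = 0.243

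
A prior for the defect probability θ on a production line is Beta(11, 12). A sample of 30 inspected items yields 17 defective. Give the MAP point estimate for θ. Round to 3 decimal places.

Prior: Beta(11, 12).
Data: 17 successes in 30 trials. The binomial likelihood contributes θ^17(1−θ)^13, so the posterior is Beta(11+17, 12+13) = Beta(28, 25).
For Beta(a, b) with a, b > 1 the mode is (a−1)/(a+b−2) = 27/51 ≈ 0.529.

θ̂_MAP = 0.529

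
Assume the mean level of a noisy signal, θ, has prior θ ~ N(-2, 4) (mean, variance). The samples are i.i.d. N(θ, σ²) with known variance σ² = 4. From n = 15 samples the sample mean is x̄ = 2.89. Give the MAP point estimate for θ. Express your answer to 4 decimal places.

n = 15, x̄ = 2.89.
For a Normal prior and Normal likelihood with known variance, the posterior is Normal; its mode equals its mean, the precision-weighted average.
Prior precision 1/σ₀² = 1/4 = 0.25; data precision n/σ² = 15/4 = 3.75.
θ̂ = (0.25·(-2) + 3.75·2.89) / (0.25 + 3.75) = 10.3375/4 = 2.584375 ≈ 2.5844.

θ̂_MAP = 2.5844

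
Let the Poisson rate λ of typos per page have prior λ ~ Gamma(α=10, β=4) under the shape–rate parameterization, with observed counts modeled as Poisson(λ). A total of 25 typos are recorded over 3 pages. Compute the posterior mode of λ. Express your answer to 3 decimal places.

Σxᵢ = 25, n = 3.
Posterior ∝ λ^9e^(−4λ) · λ^25e^(−3λ) = λ^34e^(−7λ), i.e. Gamma(shape=35, rate=7).
The mode of a Gamma(a, b) with a ≥ 1 (shape–rate) is (a−1)/b = 34/7 ≈ 4.857.

λ̂_MAP = 4.857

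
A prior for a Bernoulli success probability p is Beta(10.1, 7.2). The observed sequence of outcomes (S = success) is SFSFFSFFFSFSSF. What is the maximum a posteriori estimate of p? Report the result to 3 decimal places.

Prior: Beta(10.1, 7.2).
Data: 6 successes in 14 trials (from the sequence). The binomial likelihood contributes p^6(1−p)^8, so the posterior is Beta(10.1+6, 7.2+8) = Beta(16.1, 15.2).
For Beta(a, b) with a, b > 1 the mode is (a−1)/(a+b−2) = 15.1/29.3 ≈ 0.515.

p̂_MAP = 0.515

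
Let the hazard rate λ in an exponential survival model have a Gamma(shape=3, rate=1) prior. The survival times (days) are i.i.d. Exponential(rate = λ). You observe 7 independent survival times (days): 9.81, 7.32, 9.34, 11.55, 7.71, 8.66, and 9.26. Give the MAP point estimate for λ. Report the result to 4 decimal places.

The Exponential(rate=λ) likelihood is ∝ λ^n e^(−λΣtᵢ). Here n = 7 and Σtᵢ = 9.81 + 7.32 + 9.34 + 11.55 + 7.71 + 8.66 + 9.26 = 63.65.
Posterior ∝ λ^2e^(−1λ) · λ^7e^(−63.65λ) = λ^9e^(−64.65λ), i.e. Gamma(10, 64.65).
Mode = (a−1)/b = 9/64.65 ≈ 0.1392.

λ̂_MAP = 0.1392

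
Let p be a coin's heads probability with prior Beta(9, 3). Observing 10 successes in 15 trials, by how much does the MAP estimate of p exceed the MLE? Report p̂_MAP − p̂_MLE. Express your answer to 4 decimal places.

Posterior is Beta(19, 8); MAP = (19−1)/(27−2) = 18/25 ≈ 0.72000.
MLE ignores the prior: p̂_MLE = k/n = 10/15 ≈ 0.66667.
Difference = 18/25 − 10/15 = 4/75 ≈ 0.0533.

MAP − MLE = 0.0533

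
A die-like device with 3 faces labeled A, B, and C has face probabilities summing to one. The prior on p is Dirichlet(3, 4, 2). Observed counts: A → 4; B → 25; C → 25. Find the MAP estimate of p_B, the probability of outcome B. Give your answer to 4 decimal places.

MAP estimate of p_B = 0.4667

The posterior is Dirichlet(αᵢ + nᵢ) = Dirichlet(7, 29, 27).
For a Dirichlet(a₁,…,a_K) with all aᵢ > 1, the mode has j-th component (aⱼ − 1)/(Σaᵢ − K).
Here Σaᵢ = 63 and K = 3, so p_B = (29 − 1)/(63 − 3) = 28/60 ≈ 0.4667.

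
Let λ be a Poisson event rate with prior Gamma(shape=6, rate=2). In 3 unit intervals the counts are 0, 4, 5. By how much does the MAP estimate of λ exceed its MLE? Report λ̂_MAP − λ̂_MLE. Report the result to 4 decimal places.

MAP − MLE = -0.2000

Σxᵢ = 9. Posterior is Gamma(15, 5); MAP = (15−1)/5 = 14/5 ≈ 2.80000.
MLE = x̄ = 9/3 ≈ 3.00000.
Difference = 14/5 − 9/3 = -1/5 ≈ -0.2000.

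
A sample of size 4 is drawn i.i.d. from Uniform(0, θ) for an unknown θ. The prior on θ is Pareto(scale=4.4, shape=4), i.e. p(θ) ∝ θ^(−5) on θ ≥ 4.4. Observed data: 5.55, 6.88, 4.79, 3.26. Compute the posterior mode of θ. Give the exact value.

The Uniform(0, θ) likelihood is θ^(−n) for θ ≥ max(xᵢ), zero otherwise. Here max(xᵢ) = 6.88.
Posterior ∝ θ^(−5) · θ^(−4) = θ^(−9) on θ ≥ max(4.4, 6.88) = 6.88.
This density is strictly decreasing in θ, so the posterior mode lies at the lower boundary of the support.

θ̂_MAP = 6.88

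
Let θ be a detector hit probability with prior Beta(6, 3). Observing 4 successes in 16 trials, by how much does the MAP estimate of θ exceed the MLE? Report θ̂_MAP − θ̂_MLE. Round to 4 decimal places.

Posterior is Beta(10, 15); MAP = (10−1)/(25−2) = 9/23 ≈ 0.39130.
MLE ignores the prior: θ̂_MLE = k/n = 4/16 ≈ 0.25000.
Difference = 9/23 − 4/16 = 13/92 ≈ 0.1413.

MAP − MLE = 0.1413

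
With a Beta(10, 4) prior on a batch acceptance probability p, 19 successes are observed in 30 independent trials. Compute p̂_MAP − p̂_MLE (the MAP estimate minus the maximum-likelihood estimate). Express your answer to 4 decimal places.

MAP − MLE = 0.0333

Posterior is Beta(29, 15); MAP = (29−1)/(44−2) = 28/42 ≈ 0.66667.
MLE ignores the prior: p̂_MLE = k/n = 19/30 ≈ 0.63333.
Difference = 28/42 − 19/30 = 1/30 ≈ 0.0333.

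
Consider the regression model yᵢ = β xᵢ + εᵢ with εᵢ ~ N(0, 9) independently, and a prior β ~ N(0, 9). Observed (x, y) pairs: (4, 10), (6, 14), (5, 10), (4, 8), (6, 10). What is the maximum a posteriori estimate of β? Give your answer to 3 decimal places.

log p(β | y) = −Σ(yᵢ − βxᵢ)²/(2·9) − β²/(2·9) + const.
Setting the derivative to zero: Σxᵢ(yᵢ − βxᵢ)/9 − β/9 = 0, so β = Σxᵢyᵢ / (Σxᵢ² + σ²/τ²).
Σxᵢyᵢ = 4·10 + 6·14 + 5·10 + 4·8 + 6·10 = 266; Σxᵢ² = 129; σ²/τ² = 1.
β̂_MAP = 266 / (129 + 1) = 266/130 ≈ 2.046.

β̂_MAP = 2.046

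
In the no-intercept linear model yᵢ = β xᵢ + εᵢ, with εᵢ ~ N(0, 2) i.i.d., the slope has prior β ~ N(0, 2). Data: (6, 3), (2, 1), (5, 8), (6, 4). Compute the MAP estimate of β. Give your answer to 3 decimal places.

log p(β | y) = −Σ(yᵢ − βxᵢ)²/(2·2) − β²/(2·2) + const.
Setting the derivative to zero: Σxᵢ(yᵢ − βxᵢ)/2 − β/2 = 0, so β = Σxᵢyᵢ / (Σxᵢ² + σ²/τ²).
Σxᵢyᵢ = 6·3 + 2·1 + 5·8 + 6·4 = 84; Σxᵢ² = 101; σ²/τ² = 1.
β̂_MAP = 84 / (101 + 1) = 84/102 ≈ 0.824.

β̂_MAP = 0.824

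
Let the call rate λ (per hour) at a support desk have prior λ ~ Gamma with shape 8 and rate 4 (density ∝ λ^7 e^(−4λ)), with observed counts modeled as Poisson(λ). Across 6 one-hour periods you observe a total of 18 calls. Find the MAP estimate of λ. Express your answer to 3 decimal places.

Σxᵢ = 18, n = 6.
Posterior ∝ λ^7e^(−4λ) · λ^18e^(−6λ) = λ^25e^(−10λ), i.e. Gamma(shape=26, rate=10).
The mode of a Gamma(a, b) with a ≥ 1 (shape–rate) is (a−1)/b = 25/10 ≈ 2.500.

λ̂_MAP = 2.500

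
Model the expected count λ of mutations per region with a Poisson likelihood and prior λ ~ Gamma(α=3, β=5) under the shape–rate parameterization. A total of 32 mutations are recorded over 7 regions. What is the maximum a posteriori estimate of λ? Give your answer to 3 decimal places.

λ̂_MAP = 2.833

Σxᵢ = 32, n = 7.
Posterior ∝ λ^2e^(−5λ) · λ^32e^(−7λ) = λ^34e^(−12λ), i.e. Gamma(shape=35, rate=12).
The mode of a Gamma(a, b) with a ≥ 1 (shape–rate) is (a−1)/b = 34/12 ≈ 2.833.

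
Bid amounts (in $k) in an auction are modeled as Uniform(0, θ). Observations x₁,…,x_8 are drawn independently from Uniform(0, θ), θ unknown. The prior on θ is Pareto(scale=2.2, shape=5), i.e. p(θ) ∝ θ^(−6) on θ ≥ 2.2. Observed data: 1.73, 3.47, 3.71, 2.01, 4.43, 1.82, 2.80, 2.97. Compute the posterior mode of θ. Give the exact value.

The Uniform(0, θ) likelihood is θ^(−n) for θ ≥ max(xᵢ), zero otherwise. Here max(xᵢ) = 4.43.
Posterior ∝ θ^(−6) · θ^(−8) = θ^(−14) on θ ≥ max(2.2, 4.43) = 4.43.
This density is strictly decreasing in θ, so the posterior mode lies at the lower boundary of the support.

θ̂_MAP = 4.43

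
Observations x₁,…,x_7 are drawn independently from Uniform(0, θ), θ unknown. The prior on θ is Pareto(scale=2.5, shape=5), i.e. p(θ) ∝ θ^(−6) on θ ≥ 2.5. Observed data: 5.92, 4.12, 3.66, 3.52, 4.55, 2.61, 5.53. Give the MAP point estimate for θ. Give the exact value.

The Uniform(0, θ) likelihood is θ^(−n) for θ ≥ max(xᵢ), zero otherwise. Here max(xᵢ) = 5.92.
Posterior ∝ θ^(−6) · θ^(−7) = θ^(−13) on θ ≥ max(2.5, 5.92) = 5.92.
This density is strictly decreasing in θ, so the posterior mode lies at the lower boundary of the support.

θ̂_MAP = 5.92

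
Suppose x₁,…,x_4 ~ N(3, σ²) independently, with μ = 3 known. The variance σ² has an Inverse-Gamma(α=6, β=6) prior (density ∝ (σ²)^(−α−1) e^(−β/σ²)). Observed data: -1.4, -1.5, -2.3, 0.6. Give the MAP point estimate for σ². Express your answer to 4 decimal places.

σ̂²_MAP = 4.7478

Sum of squared deviations about the known mean: SS = (-1.4−3)² + (-1.5−3)² + (-2.3−3)² + (0.6−3)² = 73.46.
The Normal likelihood contributes (σ²)^(−n/2) exp(−SS/(2σ²)), so the posterior is Inverse-Gamma(α + n/2, β + SS/2) = Inverse-Gamma(8, 42.73).
The mode of Inverse-Gamma(a, b) is b/(a+1) = 42.73/9 ≈ 4.7478.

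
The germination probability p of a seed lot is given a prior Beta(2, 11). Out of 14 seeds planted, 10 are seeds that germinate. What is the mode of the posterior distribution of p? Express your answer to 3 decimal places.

Prior: Beta(2, 11).
Data: 10 successes in 14 trials. The binomial likelihood contributes p^10(1−p)^4, so the posterior is Beta(2+10, 11+4) = Beta(12, 15).
For Beta(a, b) with a, b > 1 the mode is (a−1)/(a+b−2) = 11/25 ≈ 0.440.

p̂_MAP = 0.440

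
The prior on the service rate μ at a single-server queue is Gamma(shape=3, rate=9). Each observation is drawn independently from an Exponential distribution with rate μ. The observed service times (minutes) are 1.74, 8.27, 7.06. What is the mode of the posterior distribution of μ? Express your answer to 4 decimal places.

The Exponential(rate=μ) likelihood is ∝ μ^n e^(−μΣtᵢ). Here n = 3 and Σtᵢ = 1.74 + 8.27 + 7.06 = 17.07.
Posterior ∝ μ^2e^(−9μ) · μ^3e^(−17.07μ) = μ^5e^(−26.07μ), i.e. Gamma(6, 26.07).
Mode = (a−1)/b = 5/26.07 ≈ 0.1918.

μ̂_MAP = 0.1918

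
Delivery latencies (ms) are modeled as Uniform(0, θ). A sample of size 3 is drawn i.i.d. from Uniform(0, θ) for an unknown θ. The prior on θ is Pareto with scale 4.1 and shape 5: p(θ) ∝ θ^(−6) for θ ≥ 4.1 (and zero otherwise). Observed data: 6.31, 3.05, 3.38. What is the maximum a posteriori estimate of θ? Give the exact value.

The Uniform(0, θ) likelihood is θ^(−n) for θ ≥ max(xᵢ), zero otherwise. Here max(xᵢ) = 6.31.
Posterior ∝ θ^(−6) · θ^(−3) = θ^(−9) on θ ≥ max(4.1, 6.31) = 6.31.
This density is strictly decreasing in θ, so the posterior mode lies at the lower boundary of the support.

θ̂_MAP = 6.31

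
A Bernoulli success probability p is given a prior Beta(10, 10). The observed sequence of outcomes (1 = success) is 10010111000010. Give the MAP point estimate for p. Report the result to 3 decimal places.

Prior: Beta(10, 10).
Data: 6 successes in 14 trials (from the sequence). The binomial likelihood contributes p^6(1−p)^8, so the posterior is Beta(10+6, 10+8) = Beta(16, 18).
For Beta(a, b) with a, b > 1 the mode is (a−1)/(a+b−2) = 15/32 ≈ 0.469.

p̂_MAP = 0.469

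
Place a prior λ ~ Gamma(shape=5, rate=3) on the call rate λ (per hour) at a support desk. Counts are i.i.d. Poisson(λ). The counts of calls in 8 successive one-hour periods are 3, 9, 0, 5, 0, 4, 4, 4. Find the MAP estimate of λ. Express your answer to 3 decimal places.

λ̂_MAP = 3.000

Σxᵢ = 3+9+0+5+0+4+4+4 = 29, with n = 8.
Posterior ∝ λ^4e^(−3λ) · λ^29e^(−8λ) = λ^33e^(−11λ), i.e. Gamma(shape=34, rate=11).
The mode of a Gamma(a, b) with a ≥ 1 (shape–rate) is (a−1)/b = 33/11 ≈ 3.000.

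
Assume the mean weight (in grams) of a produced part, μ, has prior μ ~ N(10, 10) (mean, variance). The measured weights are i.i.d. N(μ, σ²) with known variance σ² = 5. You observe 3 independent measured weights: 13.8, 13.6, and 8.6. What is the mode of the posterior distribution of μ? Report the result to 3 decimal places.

μ̂_MAP = 11.714

n = 3; x̄ = (13.8 + 13.6 + 8.6)/3 = 36/3 = 12.
For a Normal prior and Normal likelihood with known variance, the posterior is Normal; its mode equals its mean, the precision-weighted average.
Prior precision 1/σ₀² = 1/10 = 0.1; data precision n/σ² = 3/5 = 0.6.
μ̂ = (0.1·10 + 0.6·12) / (0.1 + 0.6) = 8.2/0.7 = 82/7 ≈ 11.714.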